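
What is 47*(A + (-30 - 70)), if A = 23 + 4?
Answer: -3431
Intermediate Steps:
A = 27
47*(A + (-30 - 70)) = 47*(27 + (-30 - 70)) = 47*(27 - 100) = 47*(-73) = -3431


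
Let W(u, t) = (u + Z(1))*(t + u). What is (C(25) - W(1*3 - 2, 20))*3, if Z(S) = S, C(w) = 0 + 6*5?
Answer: -36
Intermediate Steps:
C(w) = 30 (C(w) = 0 + 30 = 30)
W(u, t) = (1 + u)*(t + u) (W(u, t) = (u + 1)*(t + u) = (1 + u)*(t + u))
(C(25) - W(1*3 - 2, 20))*3 = (30 - (20 + (1*3 - 2) + (1*3 - 2)² + 20*(1*3 - 2)))*3 = (30 - (20 + (3 - 2) + (3 - 2)² + 20*(3 - 2)))*3 = (30 - (20 + 1 + 1² + 20*1))*3 = (30 - (20 + 1 + 1 + 20))*3 = (30 - 1*42)*3 = (30 - 42)*3 = -12*3 = -36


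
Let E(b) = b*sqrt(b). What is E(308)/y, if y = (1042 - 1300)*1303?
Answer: -308*sqrt(77)/168087 ≈ -0.016079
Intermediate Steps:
E(b) = b**(3/2)
y = -336174 (y = -258*1303 = -336174)
E(308)/y = 308**(3/2)/(-336174) = (616*sqrt(77))*(-1/336174) = -308*sqrt(77)/168087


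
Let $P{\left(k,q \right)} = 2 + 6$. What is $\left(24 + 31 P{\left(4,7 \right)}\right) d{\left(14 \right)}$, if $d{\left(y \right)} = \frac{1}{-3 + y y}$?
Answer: $\frac{272}{193} \approx 1.4093$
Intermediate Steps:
$P{\left(k,q \right)} = 8$
$d{\left(y \right)} = \frac{1}{-3 + y^{2}}$
$\left(24 + 31 P{\left(4,7 \right)}\right) d{\left(14 \right)} = \frac{24 + 31 \cdot 8}{-3 + 14^{2}} = \frac{24 + 248}{-3 + 196} = \frac{272}{193}$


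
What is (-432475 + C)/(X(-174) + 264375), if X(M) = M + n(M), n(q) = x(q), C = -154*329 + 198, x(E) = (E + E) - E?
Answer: -160981/88009 ≈ -1.8291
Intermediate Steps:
x(E) = E (x(E) = 2*E - E = E)
C = -50468 (C = -50666 + 198 = -50468)
n(q) = q
X(M) = 2*M (X(M) = M + M = 2*M)
(-432475 + C)/(X(-174) + 264375) = (-432475 - 50468)/(2*(-174) + 264375) = -482943/(-348 + 264375) = -482943/264027 = -482943*1/264027 = -160981/88009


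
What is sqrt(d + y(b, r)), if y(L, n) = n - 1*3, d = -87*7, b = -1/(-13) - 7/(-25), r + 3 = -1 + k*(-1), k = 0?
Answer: 2*I*sqrt(154) ≈ 24.819*I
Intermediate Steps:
r = -4 (r = -3 + (-1 + 0*(-1)) = -3 + (-1 + 0) = -3 - 1 = -4)
b = 116/325 (b = -1*(-1/13) - 7*(-1/25) = 1/13 + 7/25 = 116/325 ≈ 0.35692)
d = -609
y(L, n) = -3 + n (y(L, n) = n - 3 = -3 + n)
sqrt(d + y(b, r)) = sqrt(-609 + (-3 - 4)) = sqrt(-609 - 7) = sqrt(-616) = 2*I*sqrt(154)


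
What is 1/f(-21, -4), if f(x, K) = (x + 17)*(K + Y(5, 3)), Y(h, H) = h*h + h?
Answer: -1/104 ≈ -0.0096154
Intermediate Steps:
Y(h, H) = h + h² (Y(h, H) = h² + h = h + h²)
f(x, K) = (17 + x)*(30 + K) (f(x, K) = (x + 17)*(K + 5*(1 + 5)) = (17 + x)*(K + 5*6) = (17 + x)*(K + 30) = (17 + x)*(30 + K))
1/f(-21, -4) = 1/(510 + 17*(-4) + 30*(-21) - 4*(-21)) = 1/(510 - 68 - 630 + 84) = 1/(-104) = -1/104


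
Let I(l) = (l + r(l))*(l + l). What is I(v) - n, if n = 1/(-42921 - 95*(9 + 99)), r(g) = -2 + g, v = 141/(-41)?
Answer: 5458924969/89397261 ≈ 61.064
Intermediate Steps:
v = -141/41 (v = 141*(-1/41) = -141/41 ≈ -3.4390)
I(l) = 2*l*(-2 + 2*l) (I(l) = (l + (-2 + l))*(l + l) = (-2 + 2*l)*(2*l) = 2*l*(-2 + 2*l))
n = -1/53181 (n = 1/(-42921 - 95*108) = 1/(-42921 - 10260) = 1/(-53181) = -1/53181 ≈ -1.8804e-5)
I(v) - n = 4*(-141/41)*(-1 - 141/41) - 1*(-1/53181) = 4*(-141/41)*(-182/41) + 1/53181 = 102648/1681 + 1/53181 = 5458924969/89397261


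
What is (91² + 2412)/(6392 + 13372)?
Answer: 10693/19764 ≈ 0.54103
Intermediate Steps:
(91² + 2412)/(6392 + 13372) = (8281 + 2412)/19764 = 10693*(1/19764) = 10693/19764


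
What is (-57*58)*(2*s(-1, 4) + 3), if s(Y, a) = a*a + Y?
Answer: -109098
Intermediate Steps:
s(Y, a) = Y + a² (s(Y, a) = a² + Y = Y + a²)
(-57*58)*(2*s(-1, 4) + 3) = (-57*58)*(2*(-1 + 4²) + 3) = -3306*(2*(-1 + 16) + 3) = -3306*(2*15 + 3) = -3306*(30 + 3) = -3306*33 = -109098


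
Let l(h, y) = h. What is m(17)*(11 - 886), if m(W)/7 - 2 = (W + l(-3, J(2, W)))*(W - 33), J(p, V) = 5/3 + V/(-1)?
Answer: 1359750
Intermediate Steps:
J(p, V) = 5/3 - V (J(p, V) = 5*(⅓) + V*(-1) = 5/3 - V)
m(W) = 14 + 7*(-33 + W)*(-3 + W) (m(W) = 14 + 7*((W - 3)*(W - 33)) = 14 + 7*((-3 + W)*(-33 + W)) = 14 + 7*((-33 + W)*(-3 + W)) = 14 + 7*(-33 + W)*(-3 + W))
m(17)*(11 - 886) = (707 - 252*17 + 7*17²)*(11 - 886) = (707 - 4284 + 7*289)*(-875) = (707 - 4284 + 2023)*(-875) = -1554*(-875) = 1359750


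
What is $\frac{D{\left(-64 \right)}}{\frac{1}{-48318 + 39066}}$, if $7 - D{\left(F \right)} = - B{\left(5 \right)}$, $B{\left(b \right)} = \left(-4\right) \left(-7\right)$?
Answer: $-323820$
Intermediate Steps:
$B{\left(b \right)} = 28$
$D{\left(F \right)} = 35$ ($D{\left(F \right)} = 7 - \left(-1\right) 28 = 7 - -28 = 7 + 28 = 35$)
$\frac{D{\left(-64 \right)}}{\frac{1}{-48318 + 39066}} = \frac{35}{\frac{1}{-48318 + 39066}} = \frac{35}{\frac{1}{-9252}} = \frac{35}{- \frac{1}{9252}} = 35 \left(-9252\right) = -323820$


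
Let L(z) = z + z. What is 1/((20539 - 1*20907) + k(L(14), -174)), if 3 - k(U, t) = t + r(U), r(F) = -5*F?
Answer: -1/51 ≈ -0.019608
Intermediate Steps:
L(z) = 2*z
k(U, t) = 3 - t + 5*U (k(U, t) = 3 - (t - 5*U) = 3 + (-t + 5*U) = 3 - t + 5*U)
1/((20539 - 1*20907) + k(L(14), -174)) = 1/((20539 - 1*20907) + (3 - 1*(-174) + 5*(2*14))) = 1/((20539 - 20907) + (3 + 174 + 5*28)) = 1/(-368 + (3 + 174 + 140)) = 1/(-368 + 317) = 1/(-51) = -1/51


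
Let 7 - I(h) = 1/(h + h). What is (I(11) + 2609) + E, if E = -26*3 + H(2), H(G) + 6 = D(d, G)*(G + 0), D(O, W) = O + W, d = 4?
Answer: 55967/22 ≈ 2544.0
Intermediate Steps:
H(G) = -6 + G*(4 + G) (H(G) = -6 + (4 + G)*(G + 0) = -6 + (4 + G)*G = -6 + G*(4 + G))
E = -72 (E = -26*3 + (-6 + 2*(4 + 2)) = -78 + (-6 + 2*6) = -78 + (-6 + 12) = -78 + 6 = -72)
I(h) = 7 - 1/(2*h) (I(h) = 7 - 1/(h + h) = 7 - 1/(2*h))
(I(11) + 2609) + E = ((7 - 1/2/11) + 2609) - 72 = ((7 - 1/2*1/11) + 2609) - 72 = ((7 - 1/22) + 2609) - 72 = (153/22 + 2609) - 72 = 57551/22 - 72 = 55967/22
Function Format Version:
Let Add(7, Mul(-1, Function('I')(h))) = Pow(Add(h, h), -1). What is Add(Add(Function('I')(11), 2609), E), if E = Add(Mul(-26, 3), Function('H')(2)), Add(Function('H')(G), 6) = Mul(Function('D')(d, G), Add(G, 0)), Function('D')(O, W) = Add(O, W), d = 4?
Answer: Rational(55967, 22) ≈ 2544.0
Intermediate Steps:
Function('H')(G) = Add(-6, Mul(G, Add(4, G))) (Function('H')(G) = Add(-6, Mul(Add(4, G), Add(G, 0))) = Add(-6, Mul(Add(4, G), G)) = Add(-6, Mul(G, Add(4, G))))
E = -72 (E = Add(Mul(-26, 3), Add(-6, Mul(2, Add(4, 2)))) = Add(-78, Add(-6, Mul(2, 6))) = Add(-78, Add(-6, 12)) = Add(-78, 6) = -72)
Function('I')(h) = Add(7, Mul(Rational(-1, 2), Pow(h, -1))) (Function('I')(h) = Add(7, Mul(-1, Pow(Add(h, h), -1))) = Add(7, Mul(-1, Pow(Mul(2, h), -1))) = Add(7, Mul(-1, Mul(Rational(1, 2), Pow(h, -1)))) = Add(7, Mul(Rational(-1, 2), Pow(h, -1))))
Add(Add(Function('I')(11), 2609), E) = Add(Add(Add(7, Mul(Rational(-1, 2), Pow(11, -1))), 2609), -72) = Add(Add(Add(7, Mul(Rational(-1, 2), Rational(1, 11))), 2609), -72) = Add(Add(Add(7, Rational(-1, 22)), 2609), -72) = Add(Add(Rational(153, 22), 2609), -72) = Add(Rational(57551, 22), -72) = Rational(55967, 22)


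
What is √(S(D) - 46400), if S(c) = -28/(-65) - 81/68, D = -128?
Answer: 3*I*√25180661545/2210 ≈ 215.41*I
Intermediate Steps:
S(c) = -3361/4420 (S(c) = -28*(-1/65) - 81*1/68 = 28/65 - 81/68 = -3361/4420)
√(S(D) - 46400) = √(-3361/4420 - 46400) = √(-205091361/4420) = 3*I*√25180661545/2210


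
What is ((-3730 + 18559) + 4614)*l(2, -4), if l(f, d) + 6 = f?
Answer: -77772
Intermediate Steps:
l(f, d) = -6 + f
((-3730 + 18559) + 4614)*l(2, -4) = ((-3730 + 18559) + 4614)*(-6 + 2) = (14829 + 4614)*(-4) = 19443*(-4) = -77772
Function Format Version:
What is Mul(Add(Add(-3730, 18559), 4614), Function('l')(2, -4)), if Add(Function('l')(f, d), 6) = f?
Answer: -77772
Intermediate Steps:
Function('l')(f, d) = Add(-6, f)
Mul(Add(Add(-3730, 18559), 4614), Function('l')(2, -4)) = Mul(Add(Add(-3730, 18559), 4614), Add(-6, 2)) = Mul(Add(14829, 4614), -4) = Mul(19443, -4) = -77772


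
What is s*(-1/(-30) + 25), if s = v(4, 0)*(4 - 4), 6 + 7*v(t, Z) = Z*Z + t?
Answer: 0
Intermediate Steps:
v(t, Z) = -6/7 + t/7 + Z²/7 (v(t, Z) = -6/7 + (Z*Z + t)/7 = -6/7 + (Z² + t)/7 = -6/7 + (t + Z²)/7 = -6/7 + (t/7 + Z²/7) = -6/7 + t/7 + Z²/7)
s = 0 (s = (-6/7 + (⅐)*4 + (⅐)*0²)*(4 - 4) = (-6/7 + 4/7 + (⅐)*0)*0 = (-6/7 + 4/7 + 0)*0 = -2/7*0 = 0)
s*(-1/(-30) + 25) = 0*(-1/(-30) + 25) = 0*(-1*(-1/30) + 25) = 0*(1/30 + 25) = 0*(751/30) = 0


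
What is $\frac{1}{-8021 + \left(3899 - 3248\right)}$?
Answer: $- \frac{1}{7370} \approx -0.00013569$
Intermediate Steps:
$\frac{1}{-8021 + \left(3899 - 3248\right)} = \frac{1}{-8021 + 651} = \frac{1}{-7370} = - \frac{1}{7370}$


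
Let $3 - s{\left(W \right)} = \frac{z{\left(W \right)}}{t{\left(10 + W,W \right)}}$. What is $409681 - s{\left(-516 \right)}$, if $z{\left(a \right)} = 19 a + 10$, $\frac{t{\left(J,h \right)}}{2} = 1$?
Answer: $404781$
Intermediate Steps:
$t{\left(J,h \right)} = 2$ ($t{\left(J,h \right)} = 2 \cdot 1 = 2$)
$z{\left(a \right)} = 10 + 19 a$
$s{\left(W \right)} = -2 - \frac{19 W}{2}$ ($s{\left(W \right)} = 3 - \frac{10 + 19 W}{2} = 3 - \left(10 + 19 W\right) \frac{1}{2} = 3 - \left(5 + \frac{19 W}{2}\right) = -2 - \frac{19 W}{2}$)
$409681 - s{\left(-516 \right)} = 409681 - \left(-2 - -4902\right) = 409681 - \left(-2 + 4902\right) = 409681 - 4900 = 404781$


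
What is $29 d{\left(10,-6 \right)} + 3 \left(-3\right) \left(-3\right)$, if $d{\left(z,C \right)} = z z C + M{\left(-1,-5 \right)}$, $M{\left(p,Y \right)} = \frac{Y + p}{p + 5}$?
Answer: $- \frac{34833}{2} \approx -17417.0$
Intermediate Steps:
$M{\left(p,Y \right)} = \frac{Y + p}{5 + p}$
$d{\left(z,C \right)} = - \frac{3}{2} + C z^{2}$ ($d{\left(z,C \right)} = z z C + \frac{-5 - 1}{5 - 1} = z^{2} C + \frac{1}{4} \left(-6\right) = C z^{2} + \frac{1}{4} \left(-6\right) = C z^{2} - \frac{3}{2} = - \frac{3}{2} + C z^{2}$)
$29 d{\left(10,-6 \right)} + 3 \left(-3\right) \left(-3\right) = 29 \left(- \frac{3}{2} - 6 \cdot 10^{2}\right) + 3 \left(-3\right) \left(-3\right) = 29 \left(- \frac{3}{2} - 600\right) - -27 = 29 \left(- \frac{3}{2} - 600\right) + 27 = 29 \left(- \frac{1203}{2}\right) + 27 = - \frac{34887}{2} + 27 = - \frac{34833}{2}$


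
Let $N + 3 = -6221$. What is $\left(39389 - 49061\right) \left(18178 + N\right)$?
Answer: $-115619088$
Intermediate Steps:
$N = -6224$ ($N = -3 - 6221 = -6224$)
$\left(39389 - 49061\right) \left(18178 + N\right) = \left(39389 - 49061\right) \left(18178 - 6224\right) = \left(-9672\right) 11954 = -115619088$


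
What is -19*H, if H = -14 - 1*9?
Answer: 437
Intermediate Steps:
H = -23 (H = -14 - 9 = -23)
-19*H = -19*(-23) = 437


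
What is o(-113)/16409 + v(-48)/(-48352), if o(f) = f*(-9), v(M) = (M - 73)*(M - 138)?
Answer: -160063485/396703984 ≈ -0.40348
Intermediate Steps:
v(M) = (-138 + M)*(-73 + M) (v(M) = (-73 + M)*(-138 + M) = (-138 + M)*(-73 + M))
o(f) = -9*f
o(-113)/16409 + v(-48)/(-48352) = -9*(-113)/16409 + (10074 + (-48)² - 211*(-48))/(-48352) = 1017*(1/16409) + (10074 + 2304 + 10128)*(-1/48352) = 1017/16409 + 22506*(-1/48352) = 1017/16409 - 11253/24176 = -160063485/396703984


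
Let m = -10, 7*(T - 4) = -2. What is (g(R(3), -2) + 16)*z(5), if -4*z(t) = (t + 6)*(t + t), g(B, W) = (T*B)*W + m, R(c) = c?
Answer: 3135/7 ≈ 447.86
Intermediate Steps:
T = 26/7 (T = 4 + (⅐)*(-2) = 4 - 2/7 = 26/7 ≈ 3.7143)
g(B, W) = -10 + 26*B*W/7 (g(B, W) = (26*B/7)*W - 10 = 26*B*W/7 - 10 = -10 + 26*B*W/7)
z(t) = -t*(6 + t)/2 (z(t) = -(t + 6)*(t + t)/4 = -(6 + t)*2*t/4 = -t*(6 + t)/2)
(g(R(3), -2) + 16)*z(5) = ((-10 + (26/7)*3*(-2)) + 16)*(-½*5*(6 + 5)) = ((-10 - 156/7) + 16)*(-½*5*11) = (-226/7 + 16)*(-55/2) = -114/7*(-55/2) = 3135/7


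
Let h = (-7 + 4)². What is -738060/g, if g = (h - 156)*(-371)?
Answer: -246020/18179 ≈ -13.533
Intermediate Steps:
h = 9 (h = (-3)² = 9)
g = 54537 (g = (9 - 156)*(-371) = -147*(-371) = 54537)
-738060/g = -738060/54537 = -738060*1/54537 = -246020/18179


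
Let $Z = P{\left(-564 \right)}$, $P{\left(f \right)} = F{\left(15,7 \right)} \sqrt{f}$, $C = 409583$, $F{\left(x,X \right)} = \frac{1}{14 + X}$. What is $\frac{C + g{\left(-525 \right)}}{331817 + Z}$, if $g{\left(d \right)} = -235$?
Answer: $\frac{19966807921452}{16185070659071} - \frac{5730872 i \sqrt{141}}{16185070659071} \approx 1.2337 - 4.2045 \cdot 10^{-6} i$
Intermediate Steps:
$P{\left(f \right)} = \frac{\sqrt{f}}{21}$ ($P{\left(f \right)} = \frac{\sqrt{f}}{14 + 7} = \frac{\sqrt{f}}{21}$)
$Z = \frac{2 i \sqrt{141}}{21}$ ($Z = \frac{\sqrt{-564}}{21} = \frac{2 i \sqrt{141}}{21} \approx 1.1309 i$)
$\frac{C + g{\left(-525 \right)}}{331817 + Z} = \frac{409583 - 235}{331817 + \frac{2 i \sqrt{141}}{21}} = \frac{409348}{331817 + \frac{2 i \sqrt{141}}{21}}$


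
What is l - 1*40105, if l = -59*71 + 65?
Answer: -44229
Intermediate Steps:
l = -4124 (l = -4189 + 65 = -4124)
l - 1*40105 = -4124 - 1*40105 = -4124 - 40105 = -44229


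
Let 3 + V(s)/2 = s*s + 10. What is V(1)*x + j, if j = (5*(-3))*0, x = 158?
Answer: 2528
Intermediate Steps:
j = 0 (j = -15*0 = 0)
V(s) = 14 + 2*s² (V(s) = -6 + 2*(s*s + 10) = -6 + 2*(s² + 10) = -6 + 2*(10 + s²) = -6 + (20 + 2*s²) = 14 + 2*s²)
V(1)*x + j = (14 + 2*1²)*158 + 0 = (14 + 2*1)*158 + 0 = (14 + 2)*158 + 0 = 16*158 + 0 = 2528 + 0 = 2528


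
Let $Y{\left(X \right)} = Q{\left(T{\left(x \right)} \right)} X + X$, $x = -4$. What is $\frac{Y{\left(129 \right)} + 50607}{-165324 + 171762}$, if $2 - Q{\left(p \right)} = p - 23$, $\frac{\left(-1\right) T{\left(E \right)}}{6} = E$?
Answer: $\frac{16955}{2146} \approx 7.9007$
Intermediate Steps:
$T{\left(E \right)} = - 6 E$
$Q{\left(p \right)} = 25 - p$ ($Q{\left(p \right)} = 2 - \left(p - 23\right) = 2 - \left(-23 + p\right) = 25 - p$)
$Y{\left(X \right)} = 2 X$ ($Y{\left(X \right)} = \left(25 - \left(-6\right) \left(-4\right)\right) X + X = \left(25 - 24\right) X + X = 1 X + X = X + X = 2 X$)
$\frac{Y{\left(129 \right)} + 50607}{-165324 + 171762} = \frac{2 \cdot 129 + 50607}{-165324 + 171762} = \frac{258 + 50607}{6438} = 50865 \cdot \frac{1}{6438} = \frac{16955}{2146}$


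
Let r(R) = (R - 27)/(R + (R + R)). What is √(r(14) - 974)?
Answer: I*√1718682/42 ≈ 31.214*I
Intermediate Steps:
r(R) = (-27 + R)/(3*R) (r(R) = (-27 + R)/(R + 2*R) = (-27 + R)/((3*R)) = (-27 + R)*(1/(3*R)) = (-27 + R)/(3*R))
√(r(14) - 974) = √((⅓)*(-27 + 14)/14 - 974) = √((⅓)*(1/14)*(-13) - 974) = √(-13/42 - 974) = √(-40921/42) = I*√1718682/42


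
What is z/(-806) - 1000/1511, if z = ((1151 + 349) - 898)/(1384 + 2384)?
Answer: -1518958811/2294459544 ≈ -0.66201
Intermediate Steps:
z = 301/1884 (z = (1500 - 898)/3768 = 602*(1/3768) = 301/1884 ≈ 0.15977)
z/(-806) - 1000/1511 = (301/1884)/(-806) - 1000/1511 = (301/1884)*(-1/806) - 1000*1/1511 = -301/1518504 - 1000/1511 = -1518958811/2294459544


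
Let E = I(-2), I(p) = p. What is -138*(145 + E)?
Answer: -19734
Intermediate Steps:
E = -2
-138*(145 + E) = -138*(145 - 2) = -138*143 = -19734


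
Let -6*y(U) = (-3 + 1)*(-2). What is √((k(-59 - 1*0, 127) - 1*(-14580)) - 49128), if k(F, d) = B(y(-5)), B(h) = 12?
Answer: 2*I*√8634 ≈ 185.84*I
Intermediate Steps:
y(U) = -⅔ (y(U) = -(-3 + 1)*(-2)/6 = -(-1)*(-2)/3 = -⅙*4 = -⅔)
k(F, d) = 12
√((k(-59 - 1*0, 127) - 1*(-14580)) - 49128) = √((12 - 1*(-14580)) - 49128) = √((12 + 14580) - 49128) = √(14592 - 49128) = √(-34536) = 2*I*√8634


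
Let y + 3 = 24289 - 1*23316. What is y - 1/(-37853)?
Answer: 36717411/37853 ≈ 970.00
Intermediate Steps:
y = 970 (y = -3 + (24289 - 1*23316) = -3 + (24289 - 23316) = -3 + 973 = 970)
y - 1/(-37853) = 970 - 1/(-37853) = 970 - 1*(-1/37853) = 970 + 1/37853 = 36717411/37853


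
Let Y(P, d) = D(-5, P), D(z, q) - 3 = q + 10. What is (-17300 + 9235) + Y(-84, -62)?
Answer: -8136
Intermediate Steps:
D(z, q) = 13 + q (D(z, q) = 3 + (q + 10) = 3 + (10 + q) = 13 + q)
Y(P, d) = 13 + P
(-17300 + 9235) + Y(-84, -62) = (-17300 + 9235) + (13 - 84) = -8065 - 71 = -8136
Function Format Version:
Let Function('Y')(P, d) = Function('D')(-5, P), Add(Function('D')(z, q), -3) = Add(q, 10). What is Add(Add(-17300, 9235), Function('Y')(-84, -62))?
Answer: -8136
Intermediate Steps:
Function('D')(z, q) = Add(13, q) (Function('D')(z, q) = Add(3, Add(q, 10)) = Add(3, Add(10, q)) = Add(13, q))
Function('Y')(P, d) = Add(13, P)
Add(Add(-17300, 9235), Function('Y')(-84, -62)) = Add(Add(-17300, 9235), Add(13, -84)) = Add(-8065, -71) = -8136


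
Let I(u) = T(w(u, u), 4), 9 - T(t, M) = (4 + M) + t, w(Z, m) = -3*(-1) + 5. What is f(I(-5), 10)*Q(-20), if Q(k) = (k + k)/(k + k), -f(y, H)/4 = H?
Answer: -40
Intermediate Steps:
w(Z, m) = 8 (w(Z, m) = 3 + 5 = 8)
T(t, M) = 5 - M - t (T(t, M) = 9 - ((4 + M) + t) = 9 - (4 + M + t) = 9 + (-4 - M - t) = 5 - M - t)
I(u) = -7 (I(u) = 5 - 1*4 - 1*8 = 5 - 4 - 8 = -7)
f(y, H) = -4*H
Q(k) = 1 (Q(k) = (2*k)/((2*k)) = (2*k)*(1/(2*k)) = 1)
f(I(-5), 10)*Q(-20) = -4*10*1 = -40*1 = -40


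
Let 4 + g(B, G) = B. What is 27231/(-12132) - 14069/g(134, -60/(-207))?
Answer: -29037523/262860 ≈ -110.47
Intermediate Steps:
g(B, G) = -4 + B
27231/(-12132) - 14069/g(134, -60/(-207)) = 27231/(-12132) - 14069/(-4 + 134) = 27231*(-1/12132) - 14069/130 = -9077/4044 - 14069*1/130 = -9077/4044 - 14069/130 = -29037523/262860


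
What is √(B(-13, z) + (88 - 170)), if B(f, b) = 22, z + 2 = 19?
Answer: 2*I*√15 ≈ 7.746*I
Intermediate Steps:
z = 17 (z = -2 + 19 = 17)
√(B(-13, z) + (88 - 170)) = √(22 + (88 - 170)) = √(22 - 82) = √(-60) = 2*I*√15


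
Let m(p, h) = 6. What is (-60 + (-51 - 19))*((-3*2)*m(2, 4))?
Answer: 4680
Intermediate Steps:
(-60 + (-51 - 19))*((-3*2)*m(2, 4)) = (-60 + (-51 - 19))*(-3*2*6) = (-60 - 70)*(-6*6) = -130*(-36) = 4680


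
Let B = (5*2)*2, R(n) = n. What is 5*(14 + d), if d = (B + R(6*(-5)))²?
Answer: 570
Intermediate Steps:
B = 20 (B = 10*2 = 20)
d = 100 (d = (20 + 6*(-5))² = (20 - 30)² = (-10)² = 100)
5*(14 + d) = 5*(14 + 100) = 5*114 = 570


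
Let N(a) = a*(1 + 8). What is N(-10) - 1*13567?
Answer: -13657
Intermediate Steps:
N(a) = 9*a (N(a) = a*9 = 9*a)
N(-10) - 1*13567 = 9*(-10) - 1*13567 = -90 - 13567 = -13657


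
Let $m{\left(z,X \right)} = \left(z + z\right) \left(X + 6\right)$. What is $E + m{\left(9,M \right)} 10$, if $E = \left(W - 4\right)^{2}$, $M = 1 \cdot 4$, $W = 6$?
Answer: $1804$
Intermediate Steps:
$M = 4$
$m{\left(z,X \right)} = 2 z \left(6 + X\right)$
$E = 4$ ($E = \left(6 - 4\right)^{2} = 2^{2} = 4$)
$E + m{\left(9,M \right)} 10 = 4 + 2 \cdot 9 \left(6 + 4\right) 10 = 4 + 2 \cdot 9 \cdot 10 \cdot 10 = 4 + 180 \cdot 10 = 4 + 1800 = 1804$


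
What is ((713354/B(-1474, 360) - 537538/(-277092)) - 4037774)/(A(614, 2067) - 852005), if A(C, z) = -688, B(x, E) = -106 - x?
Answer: 2361678559429/498801529596 ≈ 4.7347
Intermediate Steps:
((713354/B(-1474, 360) - 537538/(-277092)) - 4037774)/(A(614, 2067) - 852005) = ((713354/(-106 - 1*(-1474)) - 537538/(-277092)) - 4037774)/(-688 - 852005) = ((713354/(-106 + 1474) - 537538*(-1/277092)) - 4037774)/(-852693) = ((713354/1368 + 268769/138546) - 4037774)*(-1/852693) = ((713354*(1/1368) + 268769/138546) - 4037774)*(-1/852693) = ((356677/684 + 268769/138546) - 4037774)*(-1/852693) = (306172899/584972 - 4037774)*(-1/852693) = -2361678559429/584972*(-1/852693) = 2361678559429/498801529596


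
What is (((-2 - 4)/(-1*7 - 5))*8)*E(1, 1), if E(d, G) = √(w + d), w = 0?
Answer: 4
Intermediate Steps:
E(d, G) = √d (E(d, G) = √(0 + d) = √d)
(((-2 - 4)/(-1*7 - 5))*8)*E(1, 1) = (((-2 - 4)/(-1*7 - 5))*8)*√1 = (-6/(-7 - 5)*8)*1 = (-6/(-12)*8)*1 = (-6*(-1/12)*8)*1 = ((½)*8)*1 = 4*1 = 4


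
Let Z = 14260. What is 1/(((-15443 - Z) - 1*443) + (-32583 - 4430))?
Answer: -1/67159 ≈ -1.4890e-5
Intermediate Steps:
1/(((-15443 - Z) - 1*443) + (-32583 - 4430)) = 1/(((-15443 - 1*14260) - 1*443) + (-32583 - 4430)) = 1/(((-15443 - 14260) - 443) - 37013) = 1/((-29703 - 443) - 37013) = 1/(-30146 - 37013) = 1/(-67159) = -1/67159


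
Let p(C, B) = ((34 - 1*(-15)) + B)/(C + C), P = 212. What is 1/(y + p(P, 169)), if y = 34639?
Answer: 212/7343577 ≈ 2.8869e-5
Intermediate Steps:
p(C, B) = (49 + B)/(2*C) (p(C, B) = ((34 + 15) + B)/((2*C)) = (49 + B)*(1/(2*C)) = (49 + B)/(2*C))
1/(y + p(P, 169)) = 1/(34639 + (1/2)*(49 + 169)/212) = 1/(34639 + (1/2)*(1/212)*218) = 1/(34639 + 109/212) = 1/(7343577/212) = 212/7343577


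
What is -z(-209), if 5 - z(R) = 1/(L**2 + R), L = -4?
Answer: -966/193 ≈ -5.0052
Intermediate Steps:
z(R) = 5 - 1/(16 + R) (z(R) = 5 - 1/((-4)**2 + R) = 5 - 1/(16 + R))
-z(-209) = -(79 + 5*(-209))/(16 - 209) = -(79 - 1045)/(-193) = -(-1)*(-966)/193 = -1*966/193 = -966/193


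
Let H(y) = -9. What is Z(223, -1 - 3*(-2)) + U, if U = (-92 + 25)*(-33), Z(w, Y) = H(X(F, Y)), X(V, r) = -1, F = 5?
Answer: 2202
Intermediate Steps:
Z(w, Y) = -9
U = 2211 (U = -67*(-33) = 2211)
Z(223, -1 - 3*(-2)) + U = -9 + 2211 = 2202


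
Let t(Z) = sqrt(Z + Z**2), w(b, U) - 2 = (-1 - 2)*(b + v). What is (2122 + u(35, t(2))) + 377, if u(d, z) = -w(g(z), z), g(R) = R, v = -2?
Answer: 2491 + 3*sqrt(6) ≈ 2498.3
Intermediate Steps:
w(b, U) = 8 - 3*b (w(b, U) = 2 + (-1 - 2)*(b - 2) = 2 - 3*(-2 + b) = 2 + (6 - 3*b) = 8 - 3*b)
u(d, z) = -8 + 3*z (u(d, z) = -(8 - 3*z) = -8 + 3*z)
(2122 + u(35, t(2))) + 377 = (2122 + (-8 + 3*sqrt(2*(1 + 2)))) + 377 = (2122 + (-8 + 3*sqrt(2*3))) + 377 = (2122 + (-8 + 3*sqrt(6))) + 377 = (2114 + 3*sqrt(6)) + 377 = 2491 + 3*sqrt(6)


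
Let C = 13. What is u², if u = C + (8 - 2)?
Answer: 361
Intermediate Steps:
u = 19 (u = 13 + (8 - 2) = 13 + 6 = 19)
u² = 19² = 361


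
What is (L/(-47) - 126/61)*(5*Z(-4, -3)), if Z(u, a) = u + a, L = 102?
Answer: 425040/2867 ≈ 148.25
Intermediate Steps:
Z(u, a) = a + u
(L/(-47) - 126/61)*(5*Z(-4, -3)) = (102/(-47) - 126/61)*(5*(-3 - 4)) = (102*(-1/47) - 126*1/61)*(5*(-7)) = (-102/47 - 126/61)*(-35) = -12144/2867*(-35) = 425040/2867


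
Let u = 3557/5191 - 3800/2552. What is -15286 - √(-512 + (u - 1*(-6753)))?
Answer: -15286 - √20346310716743/57101 ≈ -15365.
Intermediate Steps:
u = -45898/57101 (u = 3557*(1/5191) - 3800*1/2552 = 3557/5191 - 475/319 = -45898/57101 ≈ -0.80380)
-15286 - √(-512 + (u - 1*(-6753))) = -15286 - √(-512 + (-45898/57101 - 1*(-6753))) = -15286 - √(-512 + (-45898/57101 + 6753)) = -15286 - √(-512 + 385557155/57101) = -15286 - √(356321443/57101) = -15286 - √20346310716743/57101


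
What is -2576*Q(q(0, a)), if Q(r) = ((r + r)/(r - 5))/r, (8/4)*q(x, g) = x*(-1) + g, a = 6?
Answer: 2576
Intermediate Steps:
q(x, g) = g/2 - x/2 (q(x, g) = (x*(-1) + g)/2 = (-x + g)/2 = (g - x)/2 = g/2 - x/2)
Q(r) = 2/(-5 + r) (Q(r) = ((2*r)/(-5 + r))/r = (2*r/(-5 + r))/r = 2/(-5 + r))
-2576*Q(q(0, a)) = -5152/(-5 + ((½)*6 - ½*0)) = -5152/(-5 + (3 + 0)) = -5152/(-5 + 3) = -5152/(-2) = -5152*(-1)/2 = -2576*(-1) = 2576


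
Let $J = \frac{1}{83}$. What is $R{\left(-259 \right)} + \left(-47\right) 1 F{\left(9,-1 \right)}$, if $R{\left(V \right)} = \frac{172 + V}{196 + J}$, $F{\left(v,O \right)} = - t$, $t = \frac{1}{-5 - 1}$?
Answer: $- \frac{9287}{1122} \approx -8.2772$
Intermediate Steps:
$t = - \frac{1}{6}$ ($t = \frac{1}{-6} = - \frac{1}{6} \approx -0.16667$)
$F{\left(v,O \right)} = \frac{1}{6}$ ($F{\left(v,O \right)} = \left(-1\right) \left(- \frac{1}{6}\right) = \frac{1}{6}$)
$J = \frac{1}{83} \approx 0.012048$
$R{\left(V \right)} = \frac{14276}{16269} + \frac{83 V}{16269}$ ($R{\left(V \right)} = \frac{172 + V}{196 + \frac{1}{83}} = \frac{172 + V}{\frac{16269}{83}} = \left(172 + V\right) \frac{83}{16269} = \frac{14276}{16269} + \frac{83 V}{16269}$)
$R{\left(-259 \right)} + \left(-47\right) 1 F{\left(9,-1 \right)} = \left(\frac{14276}{16269} + \frac{83}{16269} \left(-259\right)\right) + \left(-47\right) 1 \cdot \frac{1}{6} = \left(\frac{14276}{16269} - \frac{21497}{16269}\right) - \frac{47}{6} = - \frac{83}{187} - \frac{47}{6} = - \frac{9287}{1122}$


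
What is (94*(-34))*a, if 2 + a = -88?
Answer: 287640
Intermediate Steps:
a = -90 (a = -2 - 88 = -90)
(94*(-34))*a = (94*(-34))*(-90) = -3196*(-90) = 287640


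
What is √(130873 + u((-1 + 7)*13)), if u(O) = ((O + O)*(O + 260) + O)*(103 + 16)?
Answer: √6414787 ≈ 2532.7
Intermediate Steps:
u(O) = 119*O + 238*O*(260 + O) (u(O) = ((2*O)*(260 + O) + O)*119 = (2*O*(260 + O) + O)*119 = (O + 2*O*(260 + O))*119 = 119*O + 238*O*(260 + O))
√(130873 + u((-1 + 7)*13)) = √(130873 + 119*((-1 + 7)*13)*(521 + 2*((-1 + 7)*13))) = √(130873 + 119*(6*13)*(521 + 2*(6*13))) = √(130873 + 119*78*(521 + 2*78)) = √(130873 + 119*78*(521 + 156)) = √(130873 + 119*78*677) = √(130873 + 6283914) = √6414787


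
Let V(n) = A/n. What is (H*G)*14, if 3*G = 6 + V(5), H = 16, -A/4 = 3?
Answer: 1344/5 ≈ 268.80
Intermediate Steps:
A = -12 (A = -4*3 = -12)
V(n) = -12/n
G = 6/5 (G = (6 - 12/5)/3 = (⅓)*(18/5) = 6/5 ≈ 1.2000)
(H*G)*14 = (16*(6/5))*14 = (96/5)*14 = 1344/5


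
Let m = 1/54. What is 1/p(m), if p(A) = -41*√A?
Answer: -3*√6/41 ≈ -0.17923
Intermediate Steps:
m = 1/54 ≈ 0.018519
1/p(m) = 1/(-41*√6/18) = -3*√6/41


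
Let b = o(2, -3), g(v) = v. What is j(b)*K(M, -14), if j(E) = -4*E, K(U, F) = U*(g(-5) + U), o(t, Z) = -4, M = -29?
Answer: 15776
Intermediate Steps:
b = -4
K(U, F) = U*(-5 + U)
j(b)*K(M, -14) = (-4*(-4))*(-29*(-5 - 29)) = 16*(-29*(-34)) = 16*986 = 15776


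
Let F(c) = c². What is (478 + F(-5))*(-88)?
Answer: -44264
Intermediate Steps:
(478 + F(-5))*(-88) = (478 + (-5)²)*(-88) = (478 + 25)*(-88) = 503*(-88) = -44264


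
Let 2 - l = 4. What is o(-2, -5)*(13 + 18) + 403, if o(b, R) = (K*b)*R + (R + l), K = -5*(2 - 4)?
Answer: 3286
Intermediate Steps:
l = -2 (l = 2 - 1*4 = 2 - 4 = -2)
K = 10 (K = -5*(-2) = 10)
o(b, R) = -2 + R + 10*R*b (o(b, R) = (10*b)*R + (R - 2) = 10*R*b + (-2 + R) = -2 + R + 10*R*b)
o(-2, -5)*(13 + 18) + 403 = (-2 - 5 + 10*(-5)*(-2))*(13 + 18) + 403 = (-2 - 5 + 100)*31 + 403 = 93*31 + 403 = 2883 + 403 = 3286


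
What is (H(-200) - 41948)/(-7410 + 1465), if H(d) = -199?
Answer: 42147/5945 ≈ 7.0895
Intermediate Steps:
(H(-200) - 41948)/(-7410 + 1465) = (-199 - 41948)/(-7410 + 1465) = -42147/(-5945) = -42147*(-1/5945) = 42147/5945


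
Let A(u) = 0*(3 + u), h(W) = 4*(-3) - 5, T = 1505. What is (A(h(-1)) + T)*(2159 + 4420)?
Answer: 9901395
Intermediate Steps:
h(W) = -17 (h(W) = -12 - 5 = -17)
A(u) = 0
(A(h(-1)) + T)*(2159 + 4420) = (0 + 1505)*(2159 + 4420) = 1505*6579 = 9901395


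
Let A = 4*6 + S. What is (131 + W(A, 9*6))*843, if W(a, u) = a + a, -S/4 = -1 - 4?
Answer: 184617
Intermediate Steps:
S = 20 (S = -4*(-1 - 4) = -4*(-5) = 20)
A = 44 (A = 4*6 + 20 = 24 + 20 = 44)
W(a, u) = 2*a
(131 + W(A, 9*6))*843 = (131 + 2*44)*843 = (131 + 88)*843 = 219*843 = 184617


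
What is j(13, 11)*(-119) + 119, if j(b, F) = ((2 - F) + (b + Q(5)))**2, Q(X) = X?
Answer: -9520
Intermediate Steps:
j(b, F) = (7 + b - F)**2 (j(b, F) = ((2 - F) + (b + 5))**2 = ((2 - F) + (5 + b))**2 = (7 + b - F)**2)
j(13, 11)*(-119) + 119 = (7 + 13 - 1*11)**2*(-119) + 119 = (7 + 13 - 11)**2*(-119) + 119 = 9**2*(-119) + 119 = 81*(-119) + 119 = -9639 + 119 = -9520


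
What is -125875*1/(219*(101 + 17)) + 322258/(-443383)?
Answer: -64138626361/11457903486 ≈ -5.5978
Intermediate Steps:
-125875*1/(219*(101 + 17)) + 322258/(-443383) = -125875/(118*219) + 322258*(-1/443383) = -125875/25842 - 322258/443383 = -64138626361/11457903486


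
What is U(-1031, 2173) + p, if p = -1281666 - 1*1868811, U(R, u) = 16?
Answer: -3150461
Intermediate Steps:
p = -3150477 (p = -1281666 - 1868811 = -3150477)
U(-1031, 2173) + p = 16 - 3150477 = -3150461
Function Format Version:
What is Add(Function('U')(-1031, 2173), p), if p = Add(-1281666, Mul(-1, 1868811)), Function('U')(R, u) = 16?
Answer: -3150461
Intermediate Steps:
p = -3150477 (p = Add(-1281666, -1868811) = -3150477)
Add(Function('U')(-1031, 2173), p) = Add(16, -3150477) = -3150461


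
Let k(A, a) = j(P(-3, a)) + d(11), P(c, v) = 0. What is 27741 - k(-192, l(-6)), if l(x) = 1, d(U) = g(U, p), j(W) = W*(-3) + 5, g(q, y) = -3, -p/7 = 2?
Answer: 27739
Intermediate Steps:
p = -14 (p = -7*2 = -14)
j(W) = 5 - 3*W (j(W) = -3*W + 5 = 5 - 3*W)
d(U) = -3
k(A, a) = 2 (k(A, a) = (5 - 3*0) - 3 = (5 + 0) - 3 = 5 - 3 = 2)
27741 - k(-192, l(-6)) = 27741 - 1*2 = 27741 - 2 = 27739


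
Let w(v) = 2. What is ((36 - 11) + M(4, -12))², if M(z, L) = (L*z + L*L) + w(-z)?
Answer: 15129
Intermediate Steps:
M(z, L) = 2 + L² + L*z (M(z, L) = (L*z + L*L) + 2 = (L*z + L²) + 2 = (L² + L*z) + 2 = 2 + L² + L*z)
((36 - 11) + M(4, -12))² = ((36 - 11) + (2 + (-12)² - 12*4))² = (25 + (2 + 144 - 48))² = (25 + 98)² = 123² = 15129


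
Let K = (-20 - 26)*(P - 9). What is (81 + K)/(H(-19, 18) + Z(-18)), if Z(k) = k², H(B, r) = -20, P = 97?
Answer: -3967/304 ≈ -13.049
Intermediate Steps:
K = -4048 (K = (-20 - 26)*(97 - 9) = -46*88 = -4048)
(81 + K)/(H(-19, 18) + Z(-18)) = (81 - 4048)/(-20 + (-18)²) = -3967/(-20 + 324) = -3967/304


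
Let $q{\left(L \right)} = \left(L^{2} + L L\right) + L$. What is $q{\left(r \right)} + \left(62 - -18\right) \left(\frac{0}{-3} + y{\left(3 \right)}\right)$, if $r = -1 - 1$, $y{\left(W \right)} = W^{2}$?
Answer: $726$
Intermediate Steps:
$r = -2$
$q{\left(L \right)} = L + 2 L^{2}$ ($q{\left(L \right)} = \left(L^{2} + L^{2}\right) + L = 2 L^{2} + L = L + 2 L^{2}$)
$q{\left(r \right)} + \left(62 - -18\right) \left(\frac{0}{-3} + y{\left(3 \right)}\right) = - 2 \left(1 + 2 \left(-2\right)\right) + \left(62 - -18\right) \left(\frac{0}{-3} + 3^{2}\right) = - 2 \left(1 - 4\right) + \left(62 + 18\right) \left(0 \left(- \frac{1}{3}\right) + 9\right) = \left(-2\right) \left(-3\right) + 80 \left(0 + 9\right) = 6 + 80 \cdot 9 = 6 + 720 = 726$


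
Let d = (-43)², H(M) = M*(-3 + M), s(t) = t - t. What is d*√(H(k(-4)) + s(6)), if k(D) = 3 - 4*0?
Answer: 0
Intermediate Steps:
s(t) = 0
k(D) = 3 (k(D) = 3 + 0 = 3)
d = 1849
d*√(H(k(-4)) + s(6)) = 1849*√(3*(-3 + 3) + 0) = 1849*√(3*0 + 0) = 1849*√(0 + 0) = 1849*√0 = 1849*0 = 0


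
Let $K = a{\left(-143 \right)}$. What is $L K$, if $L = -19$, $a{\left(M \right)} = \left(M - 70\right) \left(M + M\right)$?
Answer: $-1157442$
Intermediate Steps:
$a{\left(M \right)} = 2 M \left(-70 + M\right)$ ($a{\left(M \right)} = \left(-70 + M\right) 2 M = 2 M \left(-70 + M\right)$)
$K = 60918$ ($K = 2 \left(-143\right) \left(-70 - 143\right) = 2 \left(-143\right) \left(-213\right) = 60918$)
$L K = \left(-19\right) 60918 = -1157442$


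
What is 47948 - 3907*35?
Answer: -88797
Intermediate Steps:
47948 - 3907*35 = 47948 - 1*136745 = 47948 - 136745 = -88797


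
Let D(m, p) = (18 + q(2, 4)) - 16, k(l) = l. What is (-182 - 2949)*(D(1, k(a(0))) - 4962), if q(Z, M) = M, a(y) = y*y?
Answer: 15517236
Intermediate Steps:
a(y) = y²
D(m, p) = 6 (D(m, p) = (18 + 4) - 16 = 22 - 16 = 6)
(-182 - 2949)*(D(1, k(a(0))) - 4962) = (-182 - 2949)*(6 - 4962) = -3131*(-4956) = 15517236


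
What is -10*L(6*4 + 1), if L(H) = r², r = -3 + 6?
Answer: -90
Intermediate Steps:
r = 3
L(H) = 9 (L(H) = 3² = 9)
-10*L(6*4 + 1) = -10*9 = -90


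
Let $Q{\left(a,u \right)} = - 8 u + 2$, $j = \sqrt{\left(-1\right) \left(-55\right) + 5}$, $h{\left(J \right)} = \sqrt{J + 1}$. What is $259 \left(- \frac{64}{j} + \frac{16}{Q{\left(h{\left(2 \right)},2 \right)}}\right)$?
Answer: $-296 - \frac{8288 \sqrt{15}}{15} \approx -2436.0$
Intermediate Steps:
$h{\left(J \right)} = \sqrt{1 + J}$
$j = 2 \sqrt{15}$ ($j = \sqrt{55 + 5} = \sqrt{60} = 2 \sqrt{15} \approx 7.746$)
$Q{\left(a,u \right)} = 2 - 8 u$
$259 \left(- \frac{64}{j} + \frac{16}{Q{\left(h{\left(2 \right)},2 \right)}}\right) = 259 \left(- \frac{64}{2 \sqrt{15}} + \frac{16}{2 - 16}\right) = 259 \left(- 64 \frac{\sqrt{15}}{30} + \frac{16}{2 - 16}\right) = 259 \left(- \frac{32 \sqrt{15}}{15} + \frac{16}{-14}\right) = 259 \left(- \frac{32 \sqrt{15}}{15} + 16 \left(- \frac{1}{14}\right)\right) = 259 \left(- \frac{32 \sqrt{15}}{15} - \frac{8}{7}\right) = 259 \left(- \frac{8}{7} - \frac{32 \sqrt{15}}{15}\right) = -296 - \frac{8288 \sqrt{15}}{15}$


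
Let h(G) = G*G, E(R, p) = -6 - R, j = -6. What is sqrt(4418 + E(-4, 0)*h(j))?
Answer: sqrt(4346) ≈ 65.924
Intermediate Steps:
h(G) = G**2
sqrt(4418 + E(-4, 0)*h(j)) = sqrt(4418 + (-6 - 1*(-4))*(-6)**2) = sqrt(4418 + (-6 + 4)*36) = sqrt(4418 - 2*36) = sqrt(4418 - 72) = sqrt(4346)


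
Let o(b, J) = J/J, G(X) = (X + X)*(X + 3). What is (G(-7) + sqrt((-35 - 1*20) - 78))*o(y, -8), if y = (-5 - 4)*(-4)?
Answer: 56 + I*sqrt(133) ≈ 56.0 + 11.533*I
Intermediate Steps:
G(X) = 2*X*(3 + X) (G(X) = (2*X)*(3 + X) = 2*X*(3 + X))
y = 36 (y = -9*(-4) = 36)
o(b, J) = 1
(G(-7) + sqrt((-35 - 1*20) - 78))*o(y, -8) = (2*(-7)*(3 - 7) + sqrt((-35 - 1*20) - 78))*1 = (2*(-7)*(-4) + sqrt((-35 - 20) - 78))*1 = (56 + sqrt(-55 - 78))*1 = (56 + sqrt(-133))*1 = (56 + I*sqrt(133))*1 = 56 + I*sqrt(133)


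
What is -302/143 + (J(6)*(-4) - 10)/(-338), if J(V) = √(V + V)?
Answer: -3871/1859 + 4*√3/169 ≈ -2.0413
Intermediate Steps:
J(V) = √2*√V (J(V) = √(2*V) = √2*√V)
-302/143 + (J(6)*(-4) - 10)/(-338) = -302/143 + ((√2*√6)*(-4) - 10)/(-338) = -302*1/143 + ((2*√3)*(-4) - 10)*(-1/338) = -302/143 + (-8*√3 - 10)*(-1/338) = -302/143 + (-10 - 8*√3)*(-1/338) = -302/143 + (5/169 + 4*√3/169) = -3871/1859 + 4*√3/169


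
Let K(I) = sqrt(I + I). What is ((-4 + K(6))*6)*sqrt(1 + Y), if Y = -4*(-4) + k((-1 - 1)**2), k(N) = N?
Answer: 12*sqrt(21)*(-2 + sqrt(3)) ≈ -14.735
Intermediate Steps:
K(I) = sqrt(2)*sqrt(I) (K(I) = sqrt(2*I) = sqrt(2)*sqrt(I))
Y = 20 (Y = -4*(-4) + (-1 - 1)**2 = 16 + (-2)**2 = 16 + 4 = 20)
((-4 + K(6))*6)*sqrt(1 + Y) = ((-4 + sqrt(2)*sqrt(6))*6)*sqrt(1 + 20) = ((-4 + 2*sqrt(3))*6)*sqrt(21) = (-24 + 12*sqrt(3))*sqrt(21) = sqrt(21)*(-24 + 12*sqrt(3))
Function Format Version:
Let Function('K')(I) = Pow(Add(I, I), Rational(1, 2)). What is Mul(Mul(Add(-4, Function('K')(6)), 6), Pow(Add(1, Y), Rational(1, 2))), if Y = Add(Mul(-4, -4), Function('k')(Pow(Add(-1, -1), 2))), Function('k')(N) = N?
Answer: Mul(12, Pow(21, Rational(1, 2)), Add(-2, Pow(3, Rational(1, 2)))) ≈ -14.735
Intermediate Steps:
Function('K')(I) = Mul(Pow(2, Rational(1, 2)), Pow(I, Rational(1, 2))) (Function('K')(I) = Pow(Mul(2, I), Rational(1, 2)) = Mul(Pow(2, Rational(1, 2)), Pow(I, Rational(1, 2))))
Y = 20 (Y = Add(Mul(-4, -4), Pow(Add(-1, -1), 2)) = Add(16, Pow(-2, 2)) = Add(16, 4) = 20)
Mul(Mul(Add(-4, Function('K')(6)), 6), Pow(Add(1, Y), Rational(1, 2))) = Mul(Mul(Add(-4, Mul(Pow(2, Rational(1, 2)), Pow(6, Rational(1, 2)))), 6), Pow(Add(1, 20), Rational(1, 2))) = Mul(Mul(Add(-4, Mul(2, Pow(3, Rational(1, 2)))), 6), Pow(21, Rational(1, 2))) = Mul(Add(-24, Mul(12, Pow(3, Rational(1, 2)))), Pow(21, Rational(1, 2))) = Mul(Pow(21, Rational(1, 2)), Add(-24, Mul(12, Pow(3, Rational(1, 2)))))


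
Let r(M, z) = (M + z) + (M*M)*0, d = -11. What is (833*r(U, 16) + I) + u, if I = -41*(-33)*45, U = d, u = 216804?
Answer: 281854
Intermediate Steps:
U = -11
I = 60885 (I = 1353*45 = 60885)
r(M, z) = M + z (r(M, z) = (M + z) + M²*0 = (M + z) + 0 = M + z)
(833*r(U, 16) + I) + u = (833*(-11 + 16) + 60885) + 216804 = (833*5 + 60885) + 216804 = (4165 + 60885) + 216804 = 65050 + 216804 = 281854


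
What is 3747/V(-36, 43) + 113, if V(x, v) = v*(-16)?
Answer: 73997/688 ≈ 107.55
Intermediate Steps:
V(x, v) = -16*v
3747/V(-36, 43) + 113 = 3747/((-16*43)) + 113 = 3747/(-688) + 113 = 3747*(-1/688) + 113 = -3747/688 + 113 = 73997/688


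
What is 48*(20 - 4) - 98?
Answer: 670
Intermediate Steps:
48*(20 - 4) - 98 = 48*16 - 98 = 768 - 98 = 670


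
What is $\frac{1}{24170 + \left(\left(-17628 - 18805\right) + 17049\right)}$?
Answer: $\frac{1}{4786} \approx 0.00020894$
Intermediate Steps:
$\frac{1}{24170 + \left(\left(-17628 - 18805\right) + 17049\right)} = \frac{1}{24170 + \left(-36433 + 17049\right)} = \frac{1}{24170 - 19384} = \frac{1}{4786}$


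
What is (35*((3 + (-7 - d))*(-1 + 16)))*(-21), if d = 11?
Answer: 165375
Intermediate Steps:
(35*((3 + (-7 - d))*(-1 + 16)))*(-21) = (35*((3 + (-7 - 1*11))*(-1 + 16)))*(-21) = (35*((3 + (-7 - 11))*15))*(-21) = (35*((3 - 18)*15))*(-21) = (35*(-15*15))*(-21) = (35*(-225))*(-21) = -7875*(-21) = 165375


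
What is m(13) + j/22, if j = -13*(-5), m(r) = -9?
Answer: -133/22 ≈ -6.0455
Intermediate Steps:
j = 65
m(13) + j/22 = -9 + 65/22 = -133/22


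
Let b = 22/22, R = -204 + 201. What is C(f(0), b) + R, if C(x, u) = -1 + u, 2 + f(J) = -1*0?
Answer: -3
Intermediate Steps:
R = -3
f(J) = -2 (f(J) = -2 - 1*0 = -2 + 0 = -2)
b = 1 (b = 22*(1/22) = 1)
C(f(0), b) + R = (-1 + 1) - 3 = 0 - 3 = -3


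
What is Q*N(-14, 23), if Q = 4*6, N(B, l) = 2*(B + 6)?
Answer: -384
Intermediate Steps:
N(B, l) = 12 + 2*B (N(B, l) = 2*(6 + B) = 12 + 2*B)
Q = 24
Q*N(-14, 23) = 24*(12 + 2*(-14)) = 24*(12 - 28) = 24*(-16) = -384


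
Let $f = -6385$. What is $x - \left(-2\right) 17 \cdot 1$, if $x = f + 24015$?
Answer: $17664$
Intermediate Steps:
$x = 17630$ ($x = -6385 + 24015 = 17630$)
$x - \left(-2\right) 17 \cdot 1 = 17630 - \left(-2\right) 17 \cdot 1 = 17630 - \left(-34\right) 1 = 17630 - -34 = 17630 + 34 = 17664$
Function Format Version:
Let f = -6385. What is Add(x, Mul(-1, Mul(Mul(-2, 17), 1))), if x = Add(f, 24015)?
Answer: 17664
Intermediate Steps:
x = 17630 (x = Add(-6385, 24015) = 17630)
Add(x, Mul(-1, Mul(Mul(-2, 17), 1))) = Add(17630, Mul(-1, Mul(Mul(-2, 17), 1))) = Add(17630, Mul(-1, Mul(-34, 1))) = Add(17630, Mul(-1, -34)) = Add(17630, 34) = 17664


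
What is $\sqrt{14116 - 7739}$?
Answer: $\sqrt{6377} \approx 79.856$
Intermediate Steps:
$\sqrt{14116 - 7739} = \sqrt{6377}$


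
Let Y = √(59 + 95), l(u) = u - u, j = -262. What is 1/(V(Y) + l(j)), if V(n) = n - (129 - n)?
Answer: -129/16025 - 2*√154/16025 ≈ -0.0095987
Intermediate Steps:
l(u) = 0
Y = √154 ≈ 12.410
V(n) = -129 + 2*n (V(n) = n + (-129 + n) = -129 + 2*n)
1/(V(Y) + l(j)) = 1/((-129 + 2*√154) + 0) = 1/(-129 + 2*√154)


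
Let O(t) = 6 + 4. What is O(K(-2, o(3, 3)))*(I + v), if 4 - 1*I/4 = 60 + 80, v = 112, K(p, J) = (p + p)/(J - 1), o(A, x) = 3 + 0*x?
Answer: -4320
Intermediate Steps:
o(A, x) = 3 (o(A, x) = 3 + 0 = 3)
K(p, J) = 2*p/(-1 + J) (K(p, J) = (2*p)/(-1 + J) = 2*p/(-1 + J))
O(t) = 10
I = -544 (I = 16 - 4*(60 + 80) = 16 - 4*140 = 16 - 560 = -544)
O(K(-2, o(3, 3)))*(I + v) = 10*(-544 + 112) = 10*(-432) = -4320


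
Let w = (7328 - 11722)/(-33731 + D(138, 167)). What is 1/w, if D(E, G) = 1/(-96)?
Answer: 3238177/421824 ≈ 7.6766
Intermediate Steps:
D(E, G) = -1/96
w = 421824/3238177 (w = (7328 - 11722)/(-33731 - 1/96) = -4394/(-3238177/96) = -4394*(-96/3238177) = 421824/3238177 ≈ 0.13027)
1/w = 1/(421824/3238177) = 3238177/421824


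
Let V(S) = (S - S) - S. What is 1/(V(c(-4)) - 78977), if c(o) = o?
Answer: -1/78973 ≈ -1.2663e-5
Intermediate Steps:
V(S) = -S (V(S) = 0 - S = -S)
1/(V(c(-4)) - 78977) = 1/(-1*(-4) - 78977) = 1/(4 - 78977) = 1/(-78973) = -1/78973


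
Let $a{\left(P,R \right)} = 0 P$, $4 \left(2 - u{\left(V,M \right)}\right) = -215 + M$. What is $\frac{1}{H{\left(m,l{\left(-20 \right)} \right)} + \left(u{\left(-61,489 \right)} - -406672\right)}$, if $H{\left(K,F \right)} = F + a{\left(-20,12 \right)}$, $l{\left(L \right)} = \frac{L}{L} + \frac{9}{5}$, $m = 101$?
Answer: $\frac{10}{4066083} \approx 2.4594 \cdot 10^{-6}$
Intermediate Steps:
$u{\left(V,M \right)} = \frac{223}{4} - \frac{M}{4}$ ($u{\left(V,M \right)} = 2 - \frac{-215 + M}{4} = 2 - \left(- \frac{215}{4} + \frac{M}{4}\right) = \frac{223}{4} - \frac{M}{4}$)
$l{\left(L \right)} = \frac{14}{5}$ ($l{\left(L \right)} = 1 + 9 \cdot \frac{1}{5} = 1 + \frac{9}{5} = \frac{14}{5}$)
$a{\left(P,R \right)} = 0$
$H{\left(K,F \right)} = F$ ($H{\left(K,F \right)} = F + 0 = F$)
$\frac{1}{H{\left(m,l{\left(-20 \right)} \right)} + \left(u{\left(-61,489 \right)} - -406672\right)} = \frac{1}{\frac{14}{5} + \left(\left(\frac{223}{4} - \frac{489}{4}\right) - -406672\right)} = \frac{1}{\frac{14}{5} + \left(\left(\frac{223}{4} - \frac{489}{4}\right) + 406672\right)} = \frac{1}{\frac{14}{5} + \left(- \frac{133}{2} + 406672\right)} = \frac{1}{\frac{14}{5} + \frac{813211}{2}} = \frac{1}{\frac{4066083}{10}} = \frac{10}{4066083}$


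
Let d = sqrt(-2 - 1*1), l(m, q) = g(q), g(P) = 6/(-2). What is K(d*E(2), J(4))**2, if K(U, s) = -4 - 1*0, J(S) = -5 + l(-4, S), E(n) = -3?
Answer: 16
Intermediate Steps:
g(P) = -3 (g(P) = 6*(-1/2) = -3)
l(m, q) = -3
J(S) = -8 (J(S) = -5 - 3 = -8)
d = I*sqrt(3) (d = sqrt(-2 - 1) = sqrt(-3) = I*sqrt(3) ≈ 1.732*I)
K(U, s) = -4 (K(U, s) = -4 + 0 = -4)
K(d*E(2), J(4))**2 = (-4)**2 = 16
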